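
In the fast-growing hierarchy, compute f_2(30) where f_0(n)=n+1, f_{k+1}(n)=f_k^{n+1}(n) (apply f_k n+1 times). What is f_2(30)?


f_2(30) = f_1^31(30)
f_1(m) = 2m + 1.
Iterating: f_1^k(n) = 2^k*(n+1) - 1.
f_2(30) = 2^31*(30+1) - 1 = 2147483648*31 - 1 = 66571993087

66571993087


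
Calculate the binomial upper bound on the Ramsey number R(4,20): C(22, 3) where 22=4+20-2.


R(4,20) <= C(4+20-2, 4-1) = C(22, 3)
C(22, 3) = 22! / (3! * 19!)
= 1540

1540


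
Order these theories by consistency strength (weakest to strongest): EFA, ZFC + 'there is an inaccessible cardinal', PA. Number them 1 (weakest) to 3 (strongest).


Ordering by consistency strength:
1. EFA
2. PA
3. ZFC + 'there is an inaccessible cardinal'


EFA=1, ZFC + 'there is an inaccessible cardinal'=3, PA=2


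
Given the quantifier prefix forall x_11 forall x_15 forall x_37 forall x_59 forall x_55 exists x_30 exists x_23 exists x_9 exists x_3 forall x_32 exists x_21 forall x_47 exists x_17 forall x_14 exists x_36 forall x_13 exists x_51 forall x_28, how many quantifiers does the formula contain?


Quantifier prefix has 18 quantifier symbols.
Quantifier depth = 18

18


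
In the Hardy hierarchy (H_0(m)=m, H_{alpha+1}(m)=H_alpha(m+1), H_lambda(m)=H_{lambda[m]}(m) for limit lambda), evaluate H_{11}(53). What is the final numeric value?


H_11(53):
For finite ordinals k, H_k(n) = n + k (each successor step adds 1).
H_11(53) = 53 + 11 = 64

64


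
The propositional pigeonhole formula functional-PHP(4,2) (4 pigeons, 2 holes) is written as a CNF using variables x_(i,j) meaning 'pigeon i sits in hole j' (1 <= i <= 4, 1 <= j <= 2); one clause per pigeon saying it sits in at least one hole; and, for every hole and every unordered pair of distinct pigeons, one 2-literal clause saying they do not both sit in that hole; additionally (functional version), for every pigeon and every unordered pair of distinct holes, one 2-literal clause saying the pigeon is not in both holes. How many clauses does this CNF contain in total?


functional-PHP(4,2): 4 pigeons, 2 holes, 4*2 = 8 variables.
- pigeon clauses: one per pigeon -> 4 clauses
- hole clauses: 2 holes * C(4,2) = 2 * 6 -> 12 clauses
- functional clauses: 4 pigeons * C(2,2) = 4 * 1 -> 4 clauses
Total clauses = 4 + 12 + 4 = 20

20


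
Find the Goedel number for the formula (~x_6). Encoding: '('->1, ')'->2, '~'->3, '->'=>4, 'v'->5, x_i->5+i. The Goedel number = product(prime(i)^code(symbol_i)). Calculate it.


Formula: (~x_6)
Symbol codes: [1, 3, 11, 2]
Primes: [2, 3, 5, 7]
p_1^1 = 2^1 = 2
p_2^3 = 3^3 = 27
p_3^11 = 5^11 = 48828125
p_4^2 = 7^2 = 49
Product = 129199218750

129199218750


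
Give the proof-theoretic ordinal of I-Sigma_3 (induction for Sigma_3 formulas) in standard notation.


The proof-theoretic ordinal of I-Sigma_3 (induction for Sigma_3 formulas) is a standard result in ordinal analysis.
This ordinal is the supremum of order types of primitive recursive well-orderings
that the theory can prove to be well-ordered.
For I-Sigma_3 (induction for Sigma_3 formulas), the proof-theoretic ordinal is omega^(omega^(omega^omega)).

omega^(omega^(omega^omega))


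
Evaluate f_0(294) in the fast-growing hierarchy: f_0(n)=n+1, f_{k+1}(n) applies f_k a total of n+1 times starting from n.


f_0(294) = 294 + 1 = 295

295


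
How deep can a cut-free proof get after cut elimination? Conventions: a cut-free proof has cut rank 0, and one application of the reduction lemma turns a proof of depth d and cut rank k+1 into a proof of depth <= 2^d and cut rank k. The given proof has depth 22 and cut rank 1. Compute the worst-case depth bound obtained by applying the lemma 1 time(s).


Each rank reduction sends depth d to at most 2^d; cut rank r needs r reductions.
2_0(22) = 22
2_1(22) = 2^22 = 4194304
Cut-free depth bound = 4194304

4194304


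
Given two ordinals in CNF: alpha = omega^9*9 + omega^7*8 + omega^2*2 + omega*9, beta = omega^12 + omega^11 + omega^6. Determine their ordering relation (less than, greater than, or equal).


Compare term by term from highest exponent:
alpha = omega^9*9 + omega^7*8 + omega^2*2 + omega*9
beta = omega^12 + omega^11 + omega^6
Term 1: alpha has omega^9*9, beta has omega^12*1
Term 2: alpha has omega^7*8, beta has omega^11*1
Term 3: alpha has omega^2*2, beta has omega^6*1
Term 4: alpha has omega^1*9, beta has omega^0*0
Result: alpha < beta

alpha < beta


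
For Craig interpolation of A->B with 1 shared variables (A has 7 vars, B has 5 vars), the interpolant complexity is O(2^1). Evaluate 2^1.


Shared atoms = 1
Craig interpolant size bound = 2^1
= 2

2


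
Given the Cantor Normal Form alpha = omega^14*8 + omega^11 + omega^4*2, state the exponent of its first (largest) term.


CNF: omega^14*8 + omega^11 + omega^4*2
The leading term is omega^14*8, which has exponent 14.

14


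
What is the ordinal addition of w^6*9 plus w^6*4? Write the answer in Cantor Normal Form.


Ordinal addition w^6*9 + w^6*4:
Both terms have the same exponent 6.
w^e*c + w^e*d = w^e*(c+d).
Result = w^6*(9+4) = w^6*13

w^6*13


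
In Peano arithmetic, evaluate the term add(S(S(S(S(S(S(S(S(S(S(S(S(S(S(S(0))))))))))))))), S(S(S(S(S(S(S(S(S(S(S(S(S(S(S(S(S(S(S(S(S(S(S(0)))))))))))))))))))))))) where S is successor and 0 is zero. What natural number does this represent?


add(S^15(0), S^23(0)):
S^15(0) = 15
S^23(0) = 23
15 + 23 = 38

38


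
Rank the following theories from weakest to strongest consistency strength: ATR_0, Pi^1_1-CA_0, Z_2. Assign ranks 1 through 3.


Ordering by consistency strength:
1. ATR_0
2. Pi^1_1-CA_0
3. Z_2


ATR_0=1, Pi^1_1-CA_0=2, Z_2=3


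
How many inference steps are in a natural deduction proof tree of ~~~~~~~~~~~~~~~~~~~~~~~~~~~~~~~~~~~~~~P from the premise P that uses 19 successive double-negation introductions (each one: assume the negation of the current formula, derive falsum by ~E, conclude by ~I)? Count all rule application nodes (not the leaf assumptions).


Each double-negation introduction (from C infer ~~C) uses 2 inference nodes: one ~E (C and ~C give falsum) and one ~I (discharge ~C).
19 double negations = 19 * 2 = 38 inference nodes.

38


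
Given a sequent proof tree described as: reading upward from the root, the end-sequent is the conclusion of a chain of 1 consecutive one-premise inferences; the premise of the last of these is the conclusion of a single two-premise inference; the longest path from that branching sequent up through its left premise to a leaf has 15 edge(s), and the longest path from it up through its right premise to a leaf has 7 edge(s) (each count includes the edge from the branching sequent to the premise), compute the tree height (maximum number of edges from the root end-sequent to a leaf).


Longest path through the left premise: 15 edges (measured from the branching sequent)
Longest path through the right premise: 7 edges
Height of the subtree rooted at the branching sequent: max(15, 7) = 15
The branching sequent sits 1 edges above the root (the chain of one-premise inferences), so height = 15 + 1 = 16

16


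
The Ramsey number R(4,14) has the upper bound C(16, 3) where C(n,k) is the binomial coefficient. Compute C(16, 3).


R(4,14) <= C(4+14-2, 4-1) = C(16, 3)
C(16, 3) = 16! / (3! * 13!)
= 560

560


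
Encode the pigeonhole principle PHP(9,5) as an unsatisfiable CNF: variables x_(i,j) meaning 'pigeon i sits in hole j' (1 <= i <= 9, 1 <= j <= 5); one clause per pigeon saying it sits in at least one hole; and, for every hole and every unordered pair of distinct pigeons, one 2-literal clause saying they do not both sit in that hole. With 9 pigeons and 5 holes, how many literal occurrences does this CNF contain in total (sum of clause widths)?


PHP(9,5): 9 pigeons, 5 holes, 9*5 = 45 variables.
- pigeon clauses: one per pigeon -> 9 clauses of width 5 -> 45 literals
- hole clauses: 5 holes * C(9,2) = 5 * 36 -> 180 clauses of width 2 -> 360 literals
Total literal occurrences = 45 + 360 = 405

405


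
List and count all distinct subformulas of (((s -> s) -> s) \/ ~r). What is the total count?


Formula: (((s -> s) -> s) \/ ~r)
Subformulas found:
  1. s
  2. r
  3. ~r
  4. (s -> s)
  5. ((s -> s) -> s)
  6. (((s -> s) -> s) \/ ~r)
Total distinct subformulas = 6

6


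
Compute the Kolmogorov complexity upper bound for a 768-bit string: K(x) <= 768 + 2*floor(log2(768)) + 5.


floor(log2(768)) = 9
2 * 9 = 18
K(x) <= 768 + 18 + 5 = 791

791


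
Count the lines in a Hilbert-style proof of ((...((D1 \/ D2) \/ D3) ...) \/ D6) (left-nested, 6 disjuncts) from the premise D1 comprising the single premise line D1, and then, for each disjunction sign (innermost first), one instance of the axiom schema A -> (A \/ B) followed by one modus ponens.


Building the left-nested 6-ary disjunction from D1:
- 1 premise line (D1)
- 6 disjuncts means 5 disjunction signs; each needs 1 axiom instance + 1 MP = 2 lines: 2 * 5 = 10
Total = 1 + 10 = 11 lines.

11


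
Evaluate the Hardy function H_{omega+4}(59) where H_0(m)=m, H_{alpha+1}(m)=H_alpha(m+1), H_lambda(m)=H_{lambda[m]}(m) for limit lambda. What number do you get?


H_{omega+4}(59):
Unwind the 4 successor steps: H_{omega+4}(59) = H_omega(59+4) = H_omega(63).
H_omega(m) = H_m(m) = m + m = 2m.
Result = 2 * 63 = 126

126


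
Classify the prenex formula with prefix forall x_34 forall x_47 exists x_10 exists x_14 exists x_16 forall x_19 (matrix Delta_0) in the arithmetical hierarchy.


Leading quantifier is forall, so the class is Pi.
Number of quantifier blocks = alternations + 1 = 2 + 1 = 3.
Classification: Pi_3

Pi_3


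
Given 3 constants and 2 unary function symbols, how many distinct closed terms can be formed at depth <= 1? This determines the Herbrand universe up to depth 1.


Herbrand terms by depth:
Depth 0: 3 constants
Depth 1: 6 new terms (running total: 9)
Total distinct ground terms = 9

9


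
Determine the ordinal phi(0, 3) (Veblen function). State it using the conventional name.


phi(0, 3):
phi(0, beta) = omega^beta by definition.
phi(0, 3) = omega^3

omega^3


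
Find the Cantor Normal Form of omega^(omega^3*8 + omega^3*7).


omega^(omega^3*8 + omega^3*7):
Both terms of the exponent have the same exponent 3, so they merge: omega^3*8 + omega^3*7 = omega^3*(8+7) = omega^3*15.
omega raised to a CNF ordinal is a single CNF term: Result = omega^(omega^3*15)

omega^(omega^3*15)


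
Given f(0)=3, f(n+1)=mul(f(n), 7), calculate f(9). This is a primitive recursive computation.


f(0) = 3
f(1) = mul(f(0), 7) = mul(3, 7) = 21
f(2) = mul(f(1), 7) = mul(21, 7) = 147
f(3) = mul(f(2), 7) = mul(147, 7) = 1029
f(4) = mul(f(3), 7) = mul(1029, 7) = 7203
f(5) = mul(f(4), 7) = mul(7203, 7) = 50421
f(6) = mul(f(5), 7) = mul(50421, 7) = 352947
f(7) = mul(f(6), 7) = mul(352947, 7) = 2470629
f(8) = mul(f(7), 7) = mul(2470629, 7) = 17294403
f(9) = mul(f(8), 7) = mul(17294403, 7) = 121060821


121060821


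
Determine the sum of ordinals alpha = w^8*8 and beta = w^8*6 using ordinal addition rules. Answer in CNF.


Ordinal addition w^8*8 + w^8*6:
Both terms have the same exponent 8.
w^e*c + w^e*d = w^e*(c+d).
Result = w^8*(8+6) = w^8*14

w^8*14


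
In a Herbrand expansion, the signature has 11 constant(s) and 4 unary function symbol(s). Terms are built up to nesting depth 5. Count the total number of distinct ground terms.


Herbrand terms by depth:
Depth 0: 11 constants
Depth 1: 44 new terms (running total: 55)
Depth 2: 176 new terms (running total: 231)
Depth 3: 704 new terms (running total: 935)
Depth 4: 2816 new terms (running total: 3751)
Depth 5: 11264 new terms (running total: 15015)
Total distinct ground terms = 15015

15015


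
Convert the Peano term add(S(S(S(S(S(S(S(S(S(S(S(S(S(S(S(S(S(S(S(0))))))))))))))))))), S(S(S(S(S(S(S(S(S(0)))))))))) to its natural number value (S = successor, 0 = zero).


add(S^19(0), S^9(0)):
S^19(0) = 19
S^9(0) = 9
19 + 9 = 28

28


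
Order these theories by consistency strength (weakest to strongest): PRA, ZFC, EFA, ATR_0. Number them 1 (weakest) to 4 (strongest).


Ordering by consistency strength:
1. EFA
2. PRA
3. ATR_0
4. ZFC


PRA=2, ZFC=4, EFA=1, ATR_0=3


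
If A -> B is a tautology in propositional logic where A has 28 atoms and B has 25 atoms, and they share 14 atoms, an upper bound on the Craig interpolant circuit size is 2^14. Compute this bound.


Shared atoms = 14
Craig interpolant size bound = 2^14
= 16384

16384


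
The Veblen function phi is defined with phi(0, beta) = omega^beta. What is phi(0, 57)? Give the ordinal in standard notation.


phi(0, 57):
phi(0, beta) = omega^beta by definition.
phi(0, 57) = omega^57

omega^57


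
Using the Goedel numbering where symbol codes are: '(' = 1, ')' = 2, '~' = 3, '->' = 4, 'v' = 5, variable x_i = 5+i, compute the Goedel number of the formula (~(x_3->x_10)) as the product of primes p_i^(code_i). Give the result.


Formula: (~(x_3->x_10))
Symbol codes: [1, 3, 1, 8, 4, 15, 2, 2]
Primes: [2, 3, 5, 7, 11, 13, 17, 19]
p_1^1 = 2^1 = 2
p_2^3 = 3^3 = 27
p_3^1 = 5^1 = 5
p_4^8 = 7^8 = 5764801
p_5^4 = 11^4 = 14641
p_6^15 = 13^15 = 51185893014090757
p_7^2 = 17^2 = 289
p_8^2 = 19^2 = 361
Product = 121695397661464062023753809144210710

121695397661464062023753809144210710


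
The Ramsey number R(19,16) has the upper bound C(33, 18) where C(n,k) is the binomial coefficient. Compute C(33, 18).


R(19,16) <= C(19+16-2, 19-1) = C(33, 18)
C(33, 18) = 33! / (18! * 15!)
= 1037158320

1037158320


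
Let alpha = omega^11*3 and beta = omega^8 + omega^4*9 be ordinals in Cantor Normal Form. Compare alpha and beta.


Compare term by term from highest exponent:
alpha = omega^11*3
beta = omega^8 + omega^4*9
Term 1: alpha has omega^11*3, beta has omega^8*1
Term 2: alpha has omega^0*0, beta has omega^4*9
Result: alpha > beta

alpha > beta


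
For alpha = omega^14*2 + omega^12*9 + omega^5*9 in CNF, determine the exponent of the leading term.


CNF: omega^14*2 + omega^12*9 + omega^5*9
The leading term is omega^14*2, which has exponent 14.

14


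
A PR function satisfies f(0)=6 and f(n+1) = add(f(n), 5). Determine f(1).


f(0) = 6
f(1) = add(f(0), 5) = add(6, 5) = 11


11


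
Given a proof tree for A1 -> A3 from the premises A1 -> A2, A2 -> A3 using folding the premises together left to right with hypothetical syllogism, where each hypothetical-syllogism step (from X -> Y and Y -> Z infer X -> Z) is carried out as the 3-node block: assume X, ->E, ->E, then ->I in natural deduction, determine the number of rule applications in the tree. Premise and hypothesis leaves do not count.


There are 2 premises in the chain. The first HS step combines premises 1 and 2; each further premise needs one more HS step.
So 2 premises require 2 - 1 = 1 hypothetical-syllogism steps.
Each HS step uses 3 inference nodes (->E, ->E, ->I).
1 * 3 = 3 total inference nodes.

3


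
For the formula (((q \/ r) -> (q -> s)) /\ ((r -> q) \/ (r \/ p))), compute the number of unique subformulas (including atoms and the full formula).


Formula: (((q \/ r) -> (q -> s)) /\ ((r -> q) \/ (r \/ p)))
Subformulas found:
  1. q
  2. s
  3. r
  4. p
  5. (r -> q)
  6. (q \/ r)
  7. (r \/ p)
  8. (q -> s)
  9. ((r -> q) \/ (r \/ p))
  10. ((q \/ r) -> (q -> s))
  11. (((q \/ r) -> (q -> s)) /\ ((r -> q) \/ (r \/ p)))
Total distinct subformulas = 11

11


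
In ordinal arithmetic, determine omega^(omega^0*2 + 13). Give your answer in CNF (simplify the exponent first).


omega^(omega^0*2 + 13):
omega^0 = 1, so the exponent is 2 + 13 = 15 (finite ordinal addition).
Result = omega^15, already a single CNF term.

omega^15


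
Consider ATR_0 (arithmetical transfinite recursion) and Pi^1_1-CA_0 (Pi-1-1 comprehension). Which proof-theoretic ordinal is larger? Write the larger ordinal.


Proof-theoretic ordinal of ATR_0 (arithmetical transfinite recursion): Gamma_0
Proof-theoretic ordinal of Pi^1_1-CA_0 (Pi-1-1 comprehension): psi_0(Omega_omega)
Comparing: Gamma_0 < psi_0(Omega_omega).
The larger ordinal is psi_0(Omega_omega) (from Pi^1_1-CA_0 (Pi-1-1 comprehension)).

psi_0(Omega_omega)


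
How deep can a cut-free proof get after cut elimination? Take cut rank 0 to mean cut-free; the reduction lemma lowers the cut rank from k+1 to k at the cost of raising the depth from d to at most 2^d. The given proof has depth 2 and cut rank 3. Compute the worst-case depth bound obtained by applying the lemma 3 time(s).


Each rank reduction sends depth d to at most 2^d; cut rank r needs r reductions.
2_0(2) = 2
2_1(2) = 2^2 = 4
2_2(2) = 2^4 = 16
2_3(2) = 2^16 = 65536
Cut-free depth bound = 65536

65536


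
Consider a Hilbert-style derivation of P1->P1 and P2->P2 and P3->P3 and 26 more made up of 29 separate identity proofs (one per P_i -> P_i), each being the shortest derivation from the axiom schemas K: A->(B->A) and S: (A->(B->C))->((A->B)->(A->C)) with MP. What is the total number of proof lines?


The shortest proof of A->A from K and S in the Hilbert calculus has exactly 5 lines:
(1) K instance A->((A->A)->A), (2) S instance, (3) MP on 1,2, (4) K instance A->(A->A), (5) MP on 3,4.
For 29 independent identities: 29 * 5 = 145 lines total.

145


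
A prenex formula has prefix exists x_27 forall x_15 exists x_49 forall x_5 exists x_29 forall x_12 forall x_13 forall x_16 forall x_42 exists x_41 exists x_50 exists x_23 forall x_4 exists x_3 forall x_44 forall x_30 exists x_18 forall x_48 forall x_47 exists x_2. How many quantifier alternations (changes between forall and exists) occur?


Walk the prefix and count type changes:
  position 1: exists -> forall <-- alternation
  position 2: forall -> exists <-- alternation
  position 3: exists -> forall <-- alternation
  position 4: forall -> exists <-- alternation
  position 5: exists -> forall <-- alternation
  position 6: forall -> forall
  position 7: forall -> forall
  position 8: forall -> forall
  position 9: forall -> exists <-- alternation
  position 10: exists -> exists
  position 11: exists -> exists
  position 12: exists -> forall <-- alternation
  position 13: forall -> exists <-- alternation
  position 14: exists -> forall <-- alternation
  position 15: forall -> forall
  position 16: forall -> exists <-- alternation
  position 17: exists -> forall <-- alternation
  position 18: forall -> forall
  position 19: forall -> exists <-- alternation
Total alternations = 12

12


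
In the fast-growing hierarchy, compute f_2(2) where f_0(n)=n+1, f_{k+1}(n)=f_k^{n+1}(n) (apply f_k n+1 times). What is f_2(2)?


f_2(2) = f_1^3(2)
f_1(m) = 2m + 1.
Iterating: f_1^k(n) = 2^k*(n+1) - 1.
f_2(2) = 2^3*(2+1) - 1 = 8*3 - 1 = 23

23


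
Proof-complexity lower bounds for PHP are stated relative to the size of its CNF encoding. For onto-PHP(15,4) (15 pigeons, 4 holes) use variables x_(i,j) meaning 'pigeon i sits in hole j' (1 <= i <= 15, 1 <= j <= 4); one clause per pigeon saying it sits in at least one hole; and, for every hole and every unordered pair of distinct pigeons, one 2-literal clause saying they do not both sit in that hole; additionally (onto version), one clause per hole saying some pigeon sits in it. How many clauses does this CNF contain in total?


onto-PHP(15,4): 15 pigeons, 4 holes, 15*4 = 60 variables.
- pigeon clauses: one per pigeon -> 15 clauses
- hole clauses: 4 holes * C(15,2) = 4 * 105 -> 420 clauses
- onto clauses: one per hole -> 4 clauses
Total clauses = 15 + 420 + 4 = 439

439


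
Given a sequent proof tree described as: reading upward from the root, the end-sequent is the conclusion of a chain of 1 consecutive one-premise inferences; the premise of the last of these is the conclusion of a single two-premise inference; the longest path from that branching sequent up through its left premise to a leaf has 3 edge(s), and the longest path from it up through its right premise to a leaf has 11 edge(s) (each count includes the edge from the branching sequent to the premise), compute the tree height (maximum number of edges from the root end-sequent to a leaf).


Longest path through the left premise: 3 edges (measured from the branching sequent)
Longest path through the right premise: 11 edges
Height of the subtree rooted at the branching sequent: max(3, 11) = 11
The branching sequent sits 1 edges above the root (the chain of one-premise inferences), so height = 11 + 1 = 12

12


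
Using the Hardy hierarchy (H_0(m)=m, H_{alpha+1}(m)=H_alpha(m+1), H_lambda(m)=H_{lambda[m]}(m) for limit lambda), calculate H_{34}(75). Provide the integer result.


H_34(75):
For finite ordinals k, H_k(n) = n + k (each successor step adds 1).
H_34(75) = 75 + 34 = 109

109


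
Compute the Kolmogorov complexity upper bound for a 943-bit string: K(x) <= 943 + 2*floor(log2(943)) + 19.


floor(log2(943)) = 9
2 * 9 = 18
K(x) <= 943 + 18 + 19 = 980

980


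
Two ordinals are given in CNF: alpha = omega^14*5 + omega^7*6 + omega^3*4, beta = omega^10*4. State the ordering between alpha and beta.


Compare term by term from highest exponent:
alpha = omega^14*5 + omega^7*6 + omega^3*4
beta = omega^10*4
Term 1: alpha has omega^14*5, beta has omega^10*4
Term 2: alpha has omega^7*6, beta has omega^0*0
Term 3: alpha has omega^3*4, beta has omega^0*0
Result: alpha > beta

alpha > beta


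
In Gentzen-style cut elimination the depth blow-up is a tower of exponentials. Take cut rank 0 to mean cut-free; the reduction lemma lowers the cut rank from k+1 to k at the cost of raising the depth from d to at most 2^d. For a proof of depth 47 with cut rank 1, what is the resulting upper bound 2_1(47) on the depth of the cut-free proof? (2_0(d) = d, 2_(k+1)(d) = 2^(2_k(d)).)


Each rank reduction sends depth d to at most 2^d; cut rank r needs r reductions.
2_0(47) = 47
2_1(47) = 2^47 = 140737488355328
Cut-free depth bound = 140737488355328

140737488355328


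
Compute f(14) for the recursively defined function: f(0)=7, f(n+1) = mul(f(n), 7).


f(0) = 7
f(1) = mul(f(0), 7) = mul(7, 7) = 49
f(2) = mul(f(1), 7) = mul(49, 7) = 343
f(3) = mul(f(2), 7) = mul(343, 7) = 2401
f(4) = mul(f(3), 7) = mul(2401, 7) = 16807
f(5) = mul(f(4), 7) = mul(16807, 7) = 117649
f(6) = mul(f(5), 7) = mul(117649, 7) = 823543
f(7) = mul(f(6), 7) = mul(823543, 7) = 5764801
f(8) = mul(f(7), 7) = mul(5764801, 7) = 40353607
f(9) = mul(f(8), 7) = mul(40353607, 7) = 282475249
f(10) = mul(f(9), 7) = mul(282475249, 7) = 1977326743
f(11) = mul(f(10), 7) = mul(1977326743, 7) = 13841287201
f(12) = mul(f(11), 7) = mul(13841287201, 7) = 96889010407
f(13) = mul(f(12), 7) = mul(96889010407, 7) = 678223072849
f(14) = mul(f(13), 7) = mul(678223072849, 7) = 4747561509943


4747561509943


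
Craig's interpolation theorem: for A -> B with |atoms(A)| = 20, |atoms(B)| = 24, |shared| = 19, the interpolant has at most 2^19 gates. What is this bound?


Shared atoms = 19
Craig interpolant size bound = 2^19
= 524288

524288


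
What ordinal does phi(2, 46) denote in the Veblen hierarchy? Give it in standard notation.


phi(2, 46):
phi(2, beta) = zeta_beta (the beta-th zeta number, fixed point of epsilon).
phi(2, 46) = zeta_46

zeta_46


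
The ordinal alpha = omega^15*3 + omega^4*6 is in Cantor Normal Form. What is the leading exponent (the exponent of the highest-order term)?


CNF: omega^15*3 + omega^4*6
The leading term is omega^15*3, which has exponent 15.

15


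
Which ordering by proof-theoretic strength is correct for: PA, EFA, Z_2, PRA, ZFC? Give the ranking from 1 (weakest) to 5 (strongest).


Ordering by consistency strength:
1. EFA
2. PRA
3. PA
4. Z_2
5. ZFC


PA=3, EFA=1, Z_2=4, PRA=2, ZFC=5


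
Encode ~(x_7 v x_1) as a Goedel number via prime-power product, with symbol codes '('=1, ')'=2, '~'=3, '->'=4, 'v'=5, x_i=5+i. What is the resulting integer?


Formula: ~(x_7 v x_1)
Symbol codes: [3, 1, 12, 5, 6, 2]
Primes: [2, 3, 5, 7, 11, 13]
p_1^3 = 2^3 = 8
p_2^1 = 3^1 = 3
p_3^12 = 5^12 = 244140625
p_4^5 = 7^5 = 16807
p_5^6 = 11^6 = 1771561
p_6^2 = 13^2 = 169
Product = 29483857897634765625000

29483857897634765625000


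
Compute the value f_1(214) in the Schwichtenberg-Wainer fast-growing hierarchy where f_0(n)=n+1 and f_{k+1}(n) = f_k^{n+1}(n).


f_1(214) = f_0^215(214)
f_0 adds 1 each time, applied 215 times.
f_1(214) = 214 + 215 = 429

429


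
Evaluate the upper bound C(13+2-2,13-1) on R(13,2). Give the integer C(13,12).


R(13,2) <= C(13+2-2, 13-1) = C(13, 12)
C(13, 12) = 13! / (12! * 1!)
= 13

13


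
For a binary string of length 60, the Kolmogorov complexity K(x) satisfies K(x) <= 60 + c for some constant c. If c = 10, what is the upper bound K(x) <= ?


K(x) <= |x| + c = 60 + 10 = 70

70


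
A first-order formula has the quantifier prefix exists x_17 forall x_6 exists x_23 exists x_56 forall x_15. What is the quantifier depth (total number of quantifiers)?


Quantifier prefix has 5 quantifier symbols.
Quantifier depth = 5

5


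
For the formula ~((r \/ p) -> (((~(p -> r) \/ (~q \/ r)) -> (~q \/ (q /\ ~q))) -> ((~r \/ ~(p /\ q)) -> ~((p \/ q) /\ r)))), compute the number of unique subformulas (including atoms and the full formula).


Formula: ~((r \/ p) -> (((~(p -> r) \/ (~q \/ r)) -> (~q \/ (q /\ ~q))) -> ((~r \/ ~(p /\ q)) -> ~((p \/ q) /\ r))))
Subformulas found:
  1. r
  2. q
  3. p
  4. ~r
  5. ~q
  6. (p /\ q)
  7. (r \/ p)
  8. (p -> r)
  9. (p \/ q)
  10. ~(p -> r)
  11. ~(p /\ q)
  12. (q /\ ~q)
  13. (~q \/ r)
  14. ((p \/ q) /\ r)
  15. ~((p \/ q) /\ r)
  16. (~q \/ (q /\ ~q))
  17. (~r \/ ~(p /\ q))
  18. (~(p -> r) \/ (~q \/ r))
  19. ((~r \/ ~(p /\ q)) -> ~((p \/ q) /\ r))
  20. ((~(p -> r) \/ (~q \/ r)) -> (~q \/ (q /\ ~q)))
  21. (((~(p -> r) \/ (~q \/ r)) -> (~q \/ (q /\ ~q))) -> ((~r \/ ~(p /\ q)) -> ~((p \/ q) /\ r)))
  22. ((r \/ p) -> (((~(p -> r) \/ (~q \/ r)) -> (~q \/ (q /\ ~q))) -> ((~r \/ ~(p /\ q)) -> ~((p \/ q) /\ r))))
  23. ~((r \/ p) -> (((~(p -> r) \/ (~q \/ r)) -> (~q \/ (q /\ ~q))) -> ((~r \/ ~(p /\ q)) -> ~((p \/ q) /\ r))))
Total distinct subformulas = 23

23


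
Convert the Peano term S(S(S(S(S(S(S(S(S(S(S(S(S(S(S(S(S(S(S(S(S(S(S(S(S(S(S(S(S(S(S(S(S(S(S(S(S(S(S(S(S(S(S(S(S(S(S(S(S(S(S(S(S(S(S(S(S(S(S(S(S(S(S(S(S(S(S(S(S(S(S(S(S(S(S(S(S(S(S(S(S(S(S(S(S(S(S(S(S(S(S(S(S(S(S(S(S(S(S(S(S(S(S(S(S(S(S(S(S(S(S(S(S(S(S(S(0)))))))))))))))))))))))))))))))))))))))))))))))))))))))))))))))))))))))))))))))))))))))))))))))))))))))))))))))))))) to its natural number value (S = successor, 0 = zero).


Counting successors applied to 0:
116 applications of S to 0 = 116

116


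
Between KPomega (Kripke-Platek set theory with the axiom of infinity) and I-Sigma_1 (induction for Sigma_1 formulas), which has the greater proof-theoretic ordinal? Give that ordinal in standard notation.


Proof-theoretic ordinal of KPomega (Kripke-Platek set theory with the axiom of infinity): psi_0(epsilon_{Omega+1})
Proof-theoretic ordinal of I-Sigma_1 (induction for Sigma_1 formulas): omega^omega
Comparing: omega^omega < psi_0(epsilon_{Omega+1}).
The larger ordinal is psi_0(epsilon_{Omega+1}) (from KPomega (Kripke-Platek set theory with the axiom of infinity)).

psi_0(epsilon_{Omega+1})


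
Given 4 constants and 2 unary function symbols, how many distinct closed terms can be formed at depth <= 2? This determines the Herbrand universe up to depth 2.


Herbrand terms by depth:
Depth 0: 4 constants
Depth 1: 8 new terms (running total: 12)
Depth 2: 16 new terms (running total: 28)
Total distinct ground terms = 28

28


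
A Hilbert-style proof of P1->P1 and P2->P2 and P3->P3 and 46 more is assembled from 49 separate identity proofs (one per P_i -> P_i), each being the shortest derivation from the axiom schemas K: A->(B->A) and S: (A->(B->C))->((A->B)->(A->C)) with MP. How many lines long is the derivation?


The shortest proof of A->A from K and S in the Hilbert calculus has exactly 5 lines:
(1) K instance A->((A->A)->A), (2) S instance, (3) MP on 1,2, (4) K instance A->(A->A), (5) MP on 3,4.
For 49 independent identities: 49 * 5 = 245 lines total.

245


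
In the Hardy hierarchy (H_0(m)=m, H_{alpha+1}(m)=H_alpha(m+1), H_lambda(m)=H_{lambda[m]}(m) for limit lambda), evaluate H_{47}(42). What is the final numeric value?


H_47(42):
For finite ordinals k, H_k(n) = n + k (each successor step adds 1).
H_47(42) = 42 + 47 = 89

89


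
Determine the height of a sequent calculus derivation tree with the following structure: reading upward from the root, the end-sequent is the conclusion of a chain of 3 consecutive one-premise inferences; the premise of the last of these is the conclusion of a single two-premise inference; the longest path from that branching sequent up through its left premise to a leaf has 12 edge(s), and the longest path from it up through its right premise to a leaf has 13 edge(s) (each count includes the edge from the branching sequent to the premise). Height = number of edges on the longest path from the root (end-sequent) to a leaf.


Longest path through the left premise: 12 edges (measured from the branching sequent)
Longest path through the right premise: 13 edges
Height of the subtree rooted at the branching sequent: max(12, 13) = 13
The branching sequent sits 3 edges above the root (the chain of one-premise inferences), so height = 13 + 3 = 16

16


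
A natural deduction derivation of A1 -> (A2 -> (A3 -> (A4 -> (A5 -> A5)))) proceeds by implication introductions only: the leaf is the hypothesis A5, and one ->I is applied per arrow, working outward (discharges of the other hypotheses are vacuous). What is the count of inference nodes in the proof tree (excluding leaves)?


The formula has 5 arrows (->); its innermost consequent A5 is one of the antecedents,
so the proof starts from the hypothesis leaf A5 (not a rule application) and closes one arrow per ->I.
Building A1 -> (A2 -> (A3 -> (A4 -> (A5 -> A5)))) therefore takes 5 nested implication introductions.
Total inference nodes = 5

5


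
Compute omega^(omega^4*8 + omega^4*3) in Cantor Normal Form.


omega^(omega^4*8 + omega^4*3):
Both terms of the exponent have the same exponent 4, so they merge: omega^4*8 + omega^4*3 = omega^4*(8+3) = omega^4*11.
omega raised to a CNF ordinal is a single CNF term: Result = omega^(omega^4*11)

omega^(omega^4*11)


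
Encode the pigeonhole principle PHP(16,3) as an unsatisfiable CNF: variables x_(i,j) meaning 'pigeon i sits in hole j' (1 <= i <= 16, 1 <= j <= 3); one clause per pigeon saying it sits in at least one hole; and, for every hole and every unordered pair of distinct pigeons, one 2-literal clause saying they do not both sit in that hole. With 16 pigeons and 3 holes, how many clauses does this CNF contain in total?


PHP(16,3): 16 pigeons, 3 holes, 16*3 = 48 variables.
- pigeon clauses: one per pigeon -> 16 clauses
- hole clauses: 3 holes * C(16,2) = 3 * 120 -> 360 clauses
Total clauses = 16 + 360 = 376

376


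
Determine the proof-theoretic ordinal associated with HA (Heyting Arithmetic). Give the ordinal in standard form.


The proof-theoretic ordinal of HA (Heyting Arithmetic) is a standard result in ordinal analysis.
This ordinal is the supremum of order types of primitive recursive well-orderings
that the theory can prove to be well-ordered.
For HA (Heyting Arithmetic), the proof-theoretic ordinal is epsilon_0.

epsilon_0


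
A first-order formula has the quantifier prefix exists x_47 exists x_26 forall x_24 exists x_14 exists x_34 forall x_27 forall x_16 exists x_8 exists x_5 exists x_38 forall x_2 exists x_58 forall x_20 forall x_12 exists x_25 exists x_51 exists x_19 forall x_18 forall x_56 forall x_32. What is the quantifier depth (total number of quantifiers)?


Quantifier prefix has 20 quantifier symbols.
Quantifier depth = 20

20


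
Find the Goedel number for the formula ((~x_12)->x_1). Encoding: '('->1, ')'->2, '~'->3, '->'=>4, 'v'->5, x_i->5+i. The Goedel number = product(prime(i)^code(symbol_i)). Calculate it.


Formula: ((~x_12)->x_1)
Symbol codes: [1, 1, 3, 17, 2, 4, 6, 2]
Primes: [2, 3, 5, 7, 11, 13, 17, 19]
p_1^1 = 2^1 = 2
p_2^1 = 3^1 = 3
p_3^3 = 5^3 = 125
p_4^17 = 7^17 = 232630513987207
p_5^2 = 11^2 = 121
p_6^4 = 13^4 = 28561
p_7^6 = 17^6 = 24137569
p_8^2 = 19^2 = 361
Product = 5253968363223001083356815447577250

5253968363223001083356815447577250


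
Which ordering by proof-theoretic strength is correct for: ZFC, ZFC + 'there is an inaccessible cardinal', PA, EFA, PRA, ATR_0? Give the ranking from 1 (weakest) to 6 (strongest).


Ordering by consistency strength:
1. EFA
2. PRA
3. PA
4. ATR_0
5. ZFC
6. ZFC + 'there is an inaccessible cardinal'


ZFC=5, ZFC + 'there is an inaccessible cardinal'=6, PA=3, EFA=1, PRA=2, ATR_0=4


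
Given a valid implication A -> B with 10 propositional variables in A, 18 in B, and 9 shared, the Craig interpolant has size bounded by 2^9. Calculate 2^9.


Shared atoms = 9
Craig interpolant size bound = 2^9
= 512

512


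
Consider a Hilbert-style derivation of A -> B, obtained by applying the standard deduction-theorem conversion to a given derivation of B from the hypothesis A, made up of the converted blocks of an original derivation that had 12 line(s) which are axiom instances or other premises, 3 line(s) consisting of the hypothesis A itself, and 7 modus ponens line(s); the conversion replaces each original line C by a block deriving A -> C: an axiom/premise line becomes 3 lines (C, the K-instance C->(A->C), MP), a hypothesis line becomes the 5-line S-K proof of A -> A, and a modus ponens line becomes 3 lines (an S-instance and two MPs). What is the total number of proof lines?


Deduction-theorem conversion, block by block:
- 12 axiom/premise lines -> 3 lines each = 36
- 3 hypothesis lines -> 5 lines each (identity proof A->A) = 15
- 7 MP lines -> 3 lines each (S-instance, MP, MP) = 21
Total = 36 + 15 + 21 = 72 lines.

72


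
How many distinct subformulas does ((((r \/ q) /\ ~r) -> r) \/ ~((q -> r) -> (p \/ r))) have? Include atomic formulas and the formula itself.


Formula: ((((r \/ q) /\ ~r) -> r) \/ ~((q -> r) -> (p \/ r)))
Subformulas found:
  1. q
  2. r
  3. p
  4. ~r
  5. (r \/ q)
  6. (q -> r)
  7. (p \/ r)
  8. ((r \/ q) /\ ~r)
  9. ((q -> r) -> (p \/ r))
  10. ~((q -> r) -> (p \/ r))
  11. (((r \/ q) /\ ~r) -> r)
  12. ((((r \/ q) /\ ~r) -> r) \/ ~((q -> r) -> (p \/ r)))
Total distinct subformulas = 12

12


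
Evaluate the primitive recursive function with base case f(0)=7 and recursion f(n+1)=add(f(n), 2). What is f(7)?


f(0) = 7
f(1) = add(f(0), 2) = add(7, 2) = 9
f(2) = add(f(1), 2) = add(9, 2) = 11
f(3) = add(f(2), 2) = add(11, 2) = 13
f(4) = add(f(3), 2) = add(13, 2) = 15
f(5) = add(f(4), 2) = add(15, 2) = 17
f(6) = add(f(5), 2) = add(17, 2) = 19
f(7) = add(f(6), 2) = add(19, 2) = 21


21


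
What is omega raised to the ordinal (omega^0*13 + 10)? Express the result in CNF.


omega^(omega^0*13 + 10):
omega^0 = 1, so the exponent is 13 + 10 = 23 (finite ordinal addition).
Result = omega^23, already a single CNF term.

omega^23


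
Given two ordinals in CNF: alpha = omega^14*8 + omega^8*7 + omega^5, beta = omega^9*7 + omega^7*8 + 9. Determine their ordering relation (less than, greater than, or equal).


Compare term by term from highest exponent:
alpha = omega^14*8 + omega^8*7 + omega^5
beta = omega^9*7 + omega^7*8 + 9
Term 1: alpha has omega^14*8, beta has omega^9*7
Term 2: alpha has omega^8*7, beta has omega^7*8
Term 3: alpha has omega^5*1, beta has omega^0*9
Result: alpha > beta

alpha > beta


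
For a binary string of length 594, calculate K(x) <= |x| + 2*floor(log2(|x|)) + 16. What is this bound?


floor(log2(594)) = 9
2 * 9 = 18
K(x) <= 594 + 18 + 16 = 628

628


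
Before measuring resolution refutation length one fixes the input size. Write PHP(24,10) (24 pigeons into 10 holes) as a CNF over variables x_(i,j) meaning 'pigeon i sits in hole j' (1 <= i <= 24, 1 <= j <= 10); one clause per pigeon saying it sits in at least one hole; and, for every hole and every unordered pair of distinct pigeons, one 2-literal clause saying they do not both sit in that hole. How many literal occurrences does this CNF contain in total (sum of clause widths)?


PHP(24,10): 24 pigeons, 10 holes, 24*10 = 240 variables.
- pigeon clauses: one per pigeon -> 24 clauses of width 10 -> 240 literals
- hole clauses: 10 holes * C(24,2) = 10 * 276 -> 2760 clauses of width 2 -> 5520 literals
Total literal occurrences = 240 + 5520 = 5760

5760


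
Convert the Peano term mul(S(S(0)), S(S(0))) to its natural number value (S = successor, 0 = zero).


mul(S^2(0), S^2(0)):
S^2(0) = 2
S^2(0) = 2
2 * 2 = 4

4


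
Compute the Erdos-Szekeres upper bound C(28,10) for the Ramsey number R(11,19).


R(11,19) <= C(11+19-2, 11-1) = C(28, 10)
C(28, 10) = 28! / (10! * 18!)
= 13123110

13123110


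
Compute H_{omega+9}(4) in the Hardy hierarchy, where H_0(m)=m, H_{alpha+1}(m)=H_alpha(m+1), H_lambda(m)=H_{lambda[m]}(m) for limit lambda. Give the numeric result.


H_{omega+9}(4):
Unwind the 9 successor steps: H_{omega+9}(4) = H_omega(4+9) = H_omega(13).
H_omega(m) = H_m(m) = m + m = 2m.
Result = 2 * 13 = 26

26


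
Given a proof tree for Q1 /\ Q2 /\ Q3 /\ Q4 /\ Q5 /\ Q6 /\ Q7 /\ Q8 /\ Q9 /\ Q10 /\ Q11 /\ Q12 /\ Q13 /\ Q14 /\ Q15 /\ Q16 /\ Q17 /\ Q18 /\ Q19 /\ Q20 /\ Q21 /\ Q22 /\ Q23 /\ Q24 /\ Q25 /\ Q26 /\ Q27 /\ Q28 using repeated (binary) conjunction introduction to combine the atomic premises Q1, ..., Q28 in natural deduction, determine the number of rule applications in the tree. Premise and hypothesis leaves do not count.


The target conjunction has 28 conjuncts, i.e. 27 binary /\ connectives.
Each conjunction-intro joins two pieces, so 28 atoms require 28-1 = 27 applications.
Total inference nodes = 27

27


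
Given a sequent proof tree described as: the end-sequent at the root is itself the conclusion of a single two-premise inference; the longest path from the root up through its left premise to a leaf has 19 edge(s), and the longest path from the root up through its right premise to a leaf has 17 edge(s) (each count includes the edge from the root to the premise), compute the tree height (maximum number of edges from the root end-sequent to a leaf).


Longest path through the left premise: 19 edges (measured from the branching sequent)
Longest path through the right premise: 17 edges
Height of the subtree rooted at the branching sequent: max(19, 17) = 19
The branching sequent is the root itself.
Total height = 19

19


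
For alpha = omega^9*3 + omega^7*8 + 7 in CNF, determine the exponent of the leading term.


CNF: omega^9*3 + omega^7*8 + 7
The leading term is omega^9*3, which has exponent 9.

9


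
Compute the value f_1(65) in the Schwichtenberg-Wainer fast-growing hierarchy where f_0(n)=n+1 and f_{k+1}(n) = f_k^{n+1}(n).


f_1(65) = f_0^66(65)
f_0 adds 1 each time, applied 66 times.
f_1(65) = 65 + 66 = 131

131


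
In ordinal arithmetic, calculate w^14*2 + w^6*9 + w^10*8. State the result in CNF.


Ordinal addition (w^14*2 + w^6*9) + w^10*8:
alpha's leading term has exponent 14 > beta's exponent 10, so it survives.
alpha's tail term has exponent 6 < beta's exponent 10, so it is absorbed by beta.
In ordinal addition, any term followed by a strictly larger-exponent term is absorbed.
Result = w^14*2 + w^10*8

w^14*2 + w^10*8


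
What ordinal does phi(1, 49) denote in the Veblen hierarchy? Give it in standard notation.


phi(1, 49):
phi(1, beta) = epsilon_beta (the beta-th epsilon number).
phi(1, 49) = epsilon_49

epsilon_49


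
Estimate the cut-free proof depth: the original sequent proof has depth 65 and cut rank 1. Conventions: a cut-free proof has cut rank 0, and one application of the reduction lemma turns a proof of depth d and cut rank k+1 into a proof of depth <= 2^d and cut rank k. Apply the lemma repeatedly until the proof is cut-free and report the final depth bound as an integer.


Each rank reduction sends depth d to at most 2^d; cut rank r needs r reductions.
2_0(65) = 65
2_1(65) = 2^65 = 36893488147419103232
Cut-free depth bound = 36893488147419103232

36893488147419103232


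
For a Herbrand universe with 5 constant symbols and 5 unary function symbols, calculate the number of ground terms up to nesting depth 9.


Herbrand terms by depth:
Depth 0: 5 constants
Depth 1: 25 new terms (running total: 30)
Depth 2: 125 new terms (running total: 155)
Depth 3: 625 new terms (running total: 780)
Depth 4: 3125 new terms (running total: 3905)
Depth 5: 15625 new terms (running total: 19530)
Depth 6: 78125 new terms (running total: 97655)
Depth 7: 390625 new terms (running total: 488280)
Depth 8: 1953125 new terms (running total: 2441405)
Depth 9: 9765625 new terms (running total: 12207030)
Total distinct ground terms = 12207030

12207030
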